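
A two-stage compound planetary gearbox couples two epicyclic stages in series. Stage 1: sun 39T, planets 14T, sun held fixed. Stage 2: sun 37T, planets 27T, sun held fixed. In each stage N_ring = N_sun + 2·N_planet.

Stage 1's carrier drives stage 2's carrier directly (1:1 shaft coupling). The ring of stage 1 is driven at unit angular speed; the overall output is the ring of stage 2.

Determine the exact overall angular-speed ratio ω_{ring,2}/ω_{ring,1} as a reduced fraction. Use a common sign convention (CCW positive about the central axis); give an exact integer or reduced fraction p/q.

Stage 1: N_ring = 39 + 2·14 = 67
Stage 1: 39(ω_s−ω_c) = −67(ω_r−ω_c),  ω_s=0, ω_r=1
Stage 1: 39(0−ω_c) = −67(1−ω_c)  ⇒  106ω_c = 67  ⇒  ω_c = 67/106
  ⇒ ω_c¹/ω_r¹ = 67/106
Stage 2: N_ring = 37 + 2·27 = 91
Stage 2: 37(ω_s−ω_c) = −91(ω_r−ω_c),  ω_s=0, ω_c=1
Stage 2: ω_r = 1 − (37/91)(0−1) = 128/91
  ⇒ ω_r²/ω_c² = 128/91
Coupling ω_c² = ω_c¹ ⇒ overall = 67/106 × 128/91 = 4288/4823

4288/4823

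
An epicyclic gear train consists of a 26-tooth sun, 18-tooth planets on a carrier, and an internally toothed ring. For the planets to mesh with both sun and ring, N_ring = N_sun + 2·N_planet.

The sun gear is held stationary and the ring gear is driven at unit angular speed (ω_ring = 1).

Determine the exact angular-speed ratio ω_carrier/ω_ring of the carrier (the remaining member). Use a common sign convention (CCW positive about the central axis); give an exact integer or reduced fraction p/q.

N_ring = 26 + 2·18 = 62
26(ω_s−ω_c) = −62(ω_r−ω_c),  ω_s=0, ω_r=1
26(0−ω_c) = −62(1−ω_c)  ⇒  88ω_c = 62  ⇒  ω_c = 31/44
ω_c/ω_r = 31/44

31/44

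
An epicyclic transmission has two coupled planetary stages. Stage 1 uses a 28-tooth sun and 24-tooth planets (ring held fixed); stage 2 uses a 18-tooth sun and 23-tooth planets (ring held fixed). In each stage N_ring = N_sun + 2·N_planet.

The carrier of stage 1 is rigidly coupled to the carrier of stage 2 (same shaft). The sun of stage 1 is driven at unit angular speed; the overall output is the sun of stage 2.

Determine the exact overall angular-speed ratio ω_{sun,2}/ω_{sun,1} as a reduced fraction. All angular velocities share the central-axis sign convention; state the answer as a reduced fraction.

287/234

Stage 1: N_ring = 28 + 2·24 = 76
Stage 1: 28(ω_s−ω_c) = −76(ω_r−ω_c),  ω_r=0, ω_s=1
Stage 1: 28(1−ω_c) = −76(0−ω_c)  ⇒  104ω_c = 28  ⇒  ω_c = 7/26
  ⇒ ω_c¹/ω_s¹ = 7/26
Stage 2: N_ring = 18 + 2·23 = 64
Stage 2: 18(ω_s−ω_c) = −64(ω_r−ω_c),  ω_r=0, ω_c=1
Stage 2: ω_s = 1 − (64/18)(0−1) = 41/9
  ⇒ ω_s²/ω_c² = 41/9
Coupling ω_c² = ω_c¹ ⇒ overall = 7/26 × 41/9 = 287/234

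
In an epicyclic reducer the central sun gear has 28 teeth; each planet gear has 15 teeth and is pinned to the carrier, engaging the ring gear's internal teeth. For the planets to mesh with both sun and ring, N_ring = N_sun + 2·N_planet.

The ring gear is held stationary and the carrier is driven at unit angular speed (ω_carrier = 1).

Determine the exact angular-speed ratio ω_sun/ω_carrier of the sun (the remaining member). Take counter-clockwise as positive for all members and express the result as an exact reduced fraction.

43/14

N_ring = 28 + 2·15 = 58
28(ω_s−ω_c) = −58(ω_r−ω_c),  ω_r=0, ω_c=1
ω_s = 1 − (58/28)(0−1) = 43/14
ω_s/ω_c = 43/14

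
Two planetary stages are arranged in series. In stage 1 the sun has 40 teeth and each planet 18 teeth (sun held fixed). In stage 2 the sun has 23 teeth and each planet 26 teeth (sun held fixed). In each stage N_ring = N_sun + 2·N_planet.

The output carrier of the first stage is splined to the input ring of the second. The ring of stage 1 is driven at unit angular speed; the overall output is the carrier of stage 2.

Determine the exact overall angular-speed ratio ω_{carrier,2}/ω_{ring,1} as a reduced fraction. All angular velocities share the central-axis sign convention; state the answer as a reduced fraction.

Stage 1: N_ring = 40 + 2·18 = 76
Stage 1: 40(ω_s−ω_c) = −76(ω_r−ω_c),  ω_s=0, ω_r=1
Stage 1: 40(0−ω_c) = −76(1−ω_c)  ⇒  116ω_c = 76  ⇒  ω_c = 19/29
  ⇒ ω_c¹/ω_r¹ = 19/29
Stage 2: N_ring = 23 + 2·26 = 75
Stage 2: 23(ω_s−ω_c) = −75(ω_r−ω_c),  ω_s=0, ω_r=1
Stage 2: 23(0−ω_c) = −75(1−ω_c)  ⇒  98ω_c = 75  ⇒  ω_c = 75/98
  ⇒ ω_c²/ω_r² = 75/98
Coupling ω_r² = ω_c¹ ⇒ overall = 19/29 × 75/98 = 1425/2842

1425/2842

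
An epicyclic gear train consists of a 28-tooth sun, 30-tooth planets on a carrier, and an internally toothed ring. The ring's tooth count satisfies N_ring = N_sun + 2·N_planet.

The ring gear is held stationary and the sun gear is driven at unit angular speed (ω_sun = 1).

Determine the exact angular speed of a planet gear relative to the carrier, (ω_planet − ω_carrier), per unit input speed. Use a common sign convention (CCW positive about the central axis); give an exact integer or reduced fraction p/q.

N_ring = 28 + 2·30 = 88
28(ω_s−ω_c) = −88(ω_r−ω_c),  ω_r=0, ω_s=1
28(1−ω_c) = −88(0−ω_c)  ⇒  116ω_c = 28  ⇒  ω_c = 7/29
sun–planet: 28·(1−7/29) = −30·(ω_p−ω_c)  ⇒  ω_p−ω_c = −(28/30)·(22/29) = -308/435

-308/435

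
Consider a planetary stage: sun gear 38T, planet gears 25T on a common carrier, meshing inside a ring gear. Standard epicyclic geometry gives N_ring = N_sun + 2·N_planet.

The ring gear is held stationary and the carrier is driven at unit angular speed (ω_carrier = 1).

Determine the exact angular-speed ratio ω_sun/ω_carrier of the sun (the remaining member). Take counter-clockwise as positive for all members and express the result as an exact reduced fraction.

N_ring = 38 + 2·25 = 88
38(ω_s−ω_c) = −88(ω_r−ω_c),  ω_r=0, ω_c=1
ω_s = 1 − (88/38)(0−1) = 63/19
ω_s/ω_c = 63/19

63/19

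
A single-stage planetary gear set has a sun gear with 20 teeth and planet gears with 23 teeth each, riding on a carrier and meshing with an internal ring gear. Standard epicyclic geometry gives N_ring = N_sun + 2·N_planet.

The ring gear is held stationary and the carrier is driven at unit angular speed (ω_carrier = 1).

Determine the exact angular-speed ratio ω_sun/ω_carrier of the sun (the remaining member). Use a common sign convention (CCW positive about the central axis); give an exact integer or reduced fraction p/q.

43/10

N_ring = 20 + 2·23 = 66
20(ω_s−ω_c) = −66(ω_r−ω_c),  ω_r=0, ω_c=1
ω_s = 1 − (66/20)(0−1) = 43/10
ω_s/ω_c = 43/10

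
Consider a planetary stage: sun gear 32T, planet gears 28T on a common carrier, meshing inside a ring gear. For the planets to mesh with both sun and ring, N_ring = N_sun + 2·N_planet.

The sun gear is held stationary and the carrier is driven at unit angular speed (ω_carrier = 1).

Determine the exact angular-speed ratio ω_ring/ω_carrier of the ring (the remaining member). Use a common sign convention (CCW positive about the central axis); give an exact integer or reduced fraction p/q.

N_ring = 32 + 2·28 = 88
32(ω_s−ω_c) = −88(ω_r−ω_c),  ω_s=0, ω_c=1
ω_r = 1 − (32/88)(0−1) = 15/11
ω_r/ω_c = 15/11

15/11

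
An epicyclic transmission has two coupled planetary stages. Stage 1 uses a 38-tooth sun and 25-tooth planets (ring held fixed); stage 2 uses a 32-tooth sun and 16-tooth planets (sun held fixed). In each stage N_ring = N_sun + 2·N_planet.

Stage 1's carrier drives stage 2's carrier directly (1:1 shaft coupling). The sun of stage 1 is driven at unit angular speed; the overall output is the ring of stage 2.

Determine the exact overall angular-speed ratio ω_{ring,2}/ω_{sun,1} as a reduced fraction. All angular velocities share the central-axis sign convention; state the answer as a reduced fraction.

Stage 1: N_ring = 38 + 2·25 = 88
Stage 1: 38(ω_s−ω_c) = −88(ω_r−ω_c),  ω_r=0, ω_s=1
Stage 1: 38(1−ω_c) = −88(0−ω_c)  ⇒  126ω_c = 38  ⇒  ω_c = 19/63
  ⇒ ω_c¹/ω_s¹ = 19/63
Stage 2: N_ring = 32 + 2·16 = 64
Stage 2: 32(ω_s−ω_c) = −64(ω_r−ω_c),  ω_s=0, ω_c=1
Stage 2: ω_r = 1 − (32/64)(0−1) = 3/2
  ⇒ ω_r²/ω_c² = 3/2
Coupling ω_c² = ω_c¹ ⇒ overall = 19/63 × 3/2 = 19/42

19/42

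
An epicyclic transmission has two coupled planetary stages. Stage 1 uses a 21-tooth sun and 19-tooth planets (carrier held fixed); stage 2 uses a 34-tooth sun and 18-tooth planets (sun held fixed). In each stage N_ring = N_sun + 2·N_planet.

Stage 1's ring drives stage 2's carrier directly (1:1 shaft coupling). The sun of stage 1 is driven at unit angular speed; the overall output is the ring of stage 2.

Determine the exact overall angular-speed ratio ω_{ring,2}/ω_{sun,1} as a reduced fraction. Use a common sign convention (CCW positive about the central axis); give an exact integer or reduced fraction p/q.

-156/295

Stage 1: N_ring = 21 + 2·19 = 59
Stage 1: 21(ω_s−ω_c) = −59(ω_r−ω_c),  ω_c=0, ω_s=1
Stage 1: ω_r = 0 − (21/59)(1−0) = -21/59
  ⇒ ω_r¹/ω_s¹ = -21/59
Stage 2: N_ring = 34 + 2·18 = 70
Stage 2: 34(ω_s−ω_c) = −70(ω_r−ω_c),  ω_s=0, ω_c=1
Stage 2: ω_r = 1 − (34/70)(0−1) = 52/35
  ⇒ ω_r²/ω_c² = 52/35
Coupling ω_c² = ω_r¹ ⇒ overall = -21/59 × 52/35 = -156/295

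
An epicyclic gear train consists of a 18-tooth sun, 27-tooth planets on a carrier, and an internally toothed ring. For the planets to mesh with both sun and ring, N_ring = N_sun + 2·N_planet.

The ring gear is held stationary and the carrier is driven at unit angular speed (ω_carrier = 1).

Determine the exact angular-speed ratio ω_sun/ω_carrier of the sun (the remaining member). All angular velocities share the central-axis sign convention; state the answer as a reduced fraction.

5

N_ring = 18 + 2·27 = 72
18(ω_s−ω_c) = −72(ω_r−ω_c),  ω_r=0, ω_c=1
ω_s = 1 − (72/18)(0−1) = 5
ω_s/ω_c = 5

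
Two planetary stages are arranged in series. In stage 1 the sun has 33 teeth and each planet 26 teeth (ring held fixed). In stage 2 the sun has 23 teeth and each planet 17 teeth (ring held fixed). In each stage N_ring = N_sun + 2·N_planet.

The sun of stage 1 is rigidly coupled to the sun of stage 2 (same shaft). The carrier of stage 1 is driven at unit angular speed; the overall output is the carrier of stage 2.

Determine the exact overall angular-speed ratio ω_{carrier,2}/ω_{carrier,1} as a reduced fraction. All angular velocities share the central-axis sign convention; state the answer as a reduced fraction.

Stage 1: N_ring = 33 + 2·26 = 85
Stage 1: 33(ω_s−ω_c) = −85(ω_r−ω_c),  ω_r=0, ω_c=1
Stage 1: ω_s = 1 − (85/33)(0−1) = 118/33
  ⇒ ω_s¹/ω_c¹ = 118/33
Stage 2: N_ring = 23 + 2·17 = 57
Stage 2: 23(ω_s−ω_c) = −57(ω_r−ω_c),  ω_r=0, ω_s=1
Stage 2: 23(1−ω_c) = −57(0−ω_c)  ⇒  80ω_c = 23  ⇒  ω_c = 23/80
  ⇒ ω_c²/ω_s² = 23/80
Coupling ω_s² = ω_s¹ ⇒ overall = 118/33 × 23/80 = 1357/1320

1357/1320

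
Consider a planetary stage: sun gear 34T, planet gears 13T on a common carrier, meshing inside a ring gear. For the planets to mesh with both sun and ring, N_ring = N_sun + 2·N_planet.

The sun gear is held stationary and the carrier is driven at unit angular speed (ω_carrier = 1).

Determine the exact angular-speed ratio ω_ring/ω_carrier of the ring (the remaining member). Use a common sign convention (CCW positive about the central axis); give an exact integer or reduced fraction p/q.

47/30

N_ring = 34 + 2·13 = 60
34(ω_s−ω_c) = −60(ω_r−ω_c),  ω_s=0, ω_c=1
ω_r = 1 − (34/60)(0−1) = 47/30
ω_r/ω_c = 47/30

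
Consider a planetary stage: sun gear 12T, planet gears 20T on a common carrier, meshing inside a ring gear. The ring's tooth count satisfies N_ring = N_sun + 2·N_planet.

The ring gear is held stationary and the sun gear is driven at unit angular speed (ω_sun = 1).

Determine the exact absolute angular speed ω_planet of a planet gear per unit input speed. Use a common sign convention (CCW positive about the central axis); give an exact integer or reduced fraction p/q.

-3/10

N_ring = 12 + 2·20 = 52
12(ω_s−ω_c) = −52(ω_r−ω_c),  ω_r=0, ω_s=1
12(1−ω_c) = −52(0−ω_c)  ⇒  64ω_c = 12  ⇒  ω_c = 3/16
sun–planet: 12·(1−3/16) = −20·(ω_p−ω_c)  ⇒  ω_p−ω_c = −(12/20)·(13/16) = -39/80
ω_p = 3/16 − 39/80 = -3/10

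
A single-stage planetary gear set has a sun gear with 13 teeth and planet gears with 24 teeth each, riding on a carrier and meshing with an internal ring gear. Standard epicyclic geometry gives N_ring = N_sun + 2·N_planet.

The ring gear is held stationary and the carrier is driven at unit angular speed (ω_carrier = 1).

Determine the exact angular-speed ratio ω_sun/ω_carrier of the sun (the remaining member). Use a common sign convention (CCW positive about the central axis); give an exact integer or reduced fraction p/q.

74/13

N_ring = 13 + 2·24 = 61
13(ω_s−ω_c) = −61(ω_r−ω_c),  ω_r=0, ω_c=1
ω_s = 1 − (61/13)(0−1) = 74/13
ω_s/ω_c = 74/13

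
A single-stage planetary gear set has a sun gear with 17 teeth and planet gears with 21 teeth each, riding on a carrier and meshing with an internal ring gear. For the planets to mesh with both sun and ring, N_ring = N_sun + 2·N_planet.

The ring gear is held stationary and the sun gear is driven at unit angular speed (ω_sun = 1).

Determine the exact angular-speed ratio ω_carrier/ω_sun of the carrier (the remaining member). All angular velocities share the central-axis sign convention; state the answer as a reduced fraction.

N_ring = 17 + 2·21 = 59
17(ω_s−ω_c) = −59(ω_r−ω_c),  ω_r=0, ω_s=1
17(1−ω_c) = −59(0−ω_c)  ⇒  76ω_c = 17  ⇒  ω_c = 17/76
ω_c/ω_s = 17/76

17/76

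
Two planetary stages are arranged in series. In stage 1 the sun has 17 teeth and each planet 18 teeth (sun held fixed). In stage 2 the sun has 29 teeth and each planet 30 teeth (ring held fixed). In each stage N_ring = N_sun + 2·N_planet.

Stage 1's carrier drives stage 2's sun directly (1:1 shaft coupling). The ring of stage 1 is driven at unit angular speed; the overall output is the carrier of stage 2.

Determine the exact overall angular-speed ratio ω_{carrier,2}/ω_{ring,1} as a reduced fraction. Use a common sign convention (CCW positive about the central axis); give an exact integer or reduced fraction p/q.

Stage 1: N_ring = 17 + 2·18 = 53
Stage 1: 17(ω_s−ω_c) = −53(ω_r−ω_c),  ω_s=0, ω_r=1
Stage 1: 17(0−ω_c) = −53(1−ω_c)  ⇒  70ω_c = 53  ⇒  ω_c = 53/70
  ⇒ ω_c¹/ω_r¹ = 53/70
Stage 2: N_ring = 29 + 2·30 = 89
Stage 2: 29(ω_s−ω_c) = −89(ω_r−ω_c),  ω_r=0, ω_s=1
Stage 2: 29(1−ω_c) = −89(0−ω_c)  ⇒  118ω_c = 29  ⇒  ω_c = 29/118
  ⇒ ω_c²/ω_s² = 29/118
Coupling ω_s² = ω_c¹ ⇒ overall = 53/70 × 29/118 = 1537/8260

1537/8260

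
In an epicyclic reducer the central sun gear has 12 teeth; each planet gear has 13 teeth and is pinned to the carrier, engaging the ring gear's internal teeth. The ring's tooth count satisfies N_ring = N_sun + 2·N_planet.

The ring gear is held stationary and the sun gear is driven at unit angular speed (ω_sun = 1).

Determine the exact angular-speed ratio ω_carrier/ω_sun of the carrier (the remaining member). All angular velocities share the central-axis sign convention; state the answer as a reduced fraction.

6/25

N_ring = 12 + 2·13 = 38
12(ω_s−ω_c) = −38(ω_r−ω_c),  ω_r=0, ω_s=1
12(1−ω_c) = −38(0−ω_c)  ⇒  50ω_c = 12  ⇒  ω_c = 6/25
ω_c/ω_s = 6/25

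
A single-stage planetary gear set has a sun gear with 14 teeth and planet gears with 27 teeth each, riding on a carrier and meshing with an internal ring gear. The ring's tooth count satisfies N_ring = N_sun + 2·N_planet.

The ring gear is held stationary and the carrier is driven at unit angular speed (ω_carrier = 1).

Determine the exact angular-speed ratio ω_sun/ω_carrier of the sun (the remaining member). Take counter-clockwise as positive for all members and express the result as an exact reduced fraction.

N_ring = 14 + 2·27 = 68
14(ω_s−ω_c) = −68(ω_r−ω_c),  ω_r=0, ω_c=1
ω_s = 1 − (68/14)(0−1) = 41/7
ω_s/ω_c = 41/7

41/7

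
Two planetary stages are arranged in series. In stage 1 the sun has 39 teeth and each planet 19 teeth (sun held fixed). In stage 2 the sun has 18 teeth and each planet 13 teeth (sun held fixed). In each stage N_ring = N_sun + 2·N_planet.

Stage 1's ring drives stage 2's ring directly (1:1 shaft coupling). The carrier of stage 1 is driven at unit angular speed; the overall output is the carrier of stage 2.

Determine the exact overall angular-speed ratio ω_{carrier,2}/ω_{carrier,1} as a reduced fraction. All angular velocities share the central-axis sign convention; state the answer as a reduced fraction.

Stage 1: N_ring = 39 + 2·19 = 77
Stage 1: 39(ω_s−ω_c) = −77(ω_r−ω_c),  ω_s=0, ω_c=1
Stage 1: ω_r = 1 − (39/77)(0−1) = 116/77
  ⇒ ω_r¹/ω_c¹ = 116/77
Stage 2: N_ring = 18 + 2·13 = 44
Stage 2: 18(ω_s−ω_c) = −44(ω_r−ω_c),  ω_s=0, ω_r=1
Stage 2: 18(0−ω_c) = −44(1−ω_c)  ⇒  62ω_c = 44  ⇒  ω_c = 22/31
  ⇒ ω_c²/ω_r² = 22/31
Coupling ω_r² = ω_r¹ ⇒ overall = 116/77 × 22/31 = 232/217

232/217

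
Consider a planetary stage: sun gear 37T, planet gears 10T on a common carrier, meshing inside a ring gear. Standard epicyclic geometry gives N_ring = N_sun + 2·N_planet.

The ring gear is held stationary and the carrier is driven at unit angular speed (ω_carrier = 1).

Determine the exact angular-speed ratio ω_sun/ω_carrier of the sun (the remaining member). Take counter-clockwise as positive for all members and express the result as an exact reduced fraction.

N_ring = 37 + 2·10 = 57
37(ω_s−ω_c) = −57(ω_r−ω_c),  ω_r=0, ω_c=1
ω_s = 1 − (57/37)(0−1) = 94/37
ω_s/ω_c = 94/37

94/37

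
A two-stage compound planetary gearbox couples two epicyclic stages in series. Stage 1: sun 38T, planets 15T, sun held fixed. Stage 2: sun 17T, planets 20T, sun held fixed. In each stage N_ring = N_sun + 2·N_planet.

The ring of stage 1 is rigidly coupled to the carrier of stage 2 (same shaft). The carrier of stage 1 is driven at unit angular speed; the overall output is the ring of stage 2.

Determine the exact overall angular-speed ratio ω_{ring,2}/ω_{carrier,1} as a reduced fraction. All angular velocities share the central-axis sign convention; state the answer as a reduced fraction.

1961/969

Stage 1: N_ring = 38 + 2·15 = 68
Stage 1: 38(ω_s−ω_c) = −68(ω_r−ω_c),  ω_s=0, ω_c=1
Stage 1: ω_r = 1 − (38/68)(0−1) = 53/34
  ⇒ ω_r¹/ω_c¹ = 53/34
Stage 2: N_ring = 17 + 2·20 = 57
Stage 2: 17(ω_s−ω_c) = −57(ω_r−ω_c),  ω_s=0, ω_c=1
Stage 2: ω_r = 1 − (17/57)(0−1) = 74/57
  ⇒ ω_r²/ω_c² = 74/57
Coupling ω_c² = ω_r¹ ⇒ overall = 53/34 × 74/57 = 1961/969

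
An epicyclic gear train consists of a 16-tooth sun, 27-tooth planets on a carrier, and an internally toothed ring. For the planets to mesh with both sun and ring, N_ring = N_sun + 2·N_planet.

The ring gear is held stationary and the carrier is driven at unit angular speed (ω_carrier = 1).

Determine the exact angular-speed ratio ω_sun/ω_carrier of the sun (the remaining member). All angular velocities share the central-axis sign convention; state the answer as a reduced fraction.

N_ring = 16 + 2·27 = 70
16(ω_s−ω_c) = −70(ω_r−ω_c),  ω_r=0, ω_c=1
ω_s = 1 − (70/16)(0−1) = 43/8
ω_s/ω_c = 43/8

43/8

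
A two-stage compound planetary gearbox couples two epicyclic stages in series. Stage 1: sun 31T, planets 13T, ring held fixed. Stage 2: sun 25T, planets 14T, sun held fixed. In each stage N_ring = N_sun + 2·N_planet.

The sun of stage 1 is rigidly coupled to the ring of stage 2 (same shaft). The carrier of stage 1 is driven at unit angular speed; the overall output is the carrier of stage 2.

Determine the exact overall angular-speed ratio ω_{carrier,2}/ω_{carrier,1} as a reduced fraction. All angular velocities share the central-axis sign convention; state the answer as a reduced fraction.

Stage 1: N_ring = 31 + 2·13 = 57
Stage 1: 31(ω_s−ω_c) = −57(ω_r−ω_c),  ω_r=0, ω_c=1
Stage 1: ω_s = 1 − (57/31)(0−1) = 88/31
  ⇒ ω_s¹/ω_c¹ = 88/31
Stage 2: N_ring = 25 + 2·14 = 53
Stage 2: 25(ω_s−ω_c) = −53(ω_r−ω_c),  ω_s=0, ω_r=1
Stage 2: 25(0−ω_c) = −53(1−ω_c)  ⇒  78ω_c = 53  ⇒  ω_c = 53/78
  ⇒ ω_c²/ω_r² = 53/78
Coupling ω_r² = ω_s¹ ⇒ overall = 88/31 × 53/78 = 2332/1209

2332/1209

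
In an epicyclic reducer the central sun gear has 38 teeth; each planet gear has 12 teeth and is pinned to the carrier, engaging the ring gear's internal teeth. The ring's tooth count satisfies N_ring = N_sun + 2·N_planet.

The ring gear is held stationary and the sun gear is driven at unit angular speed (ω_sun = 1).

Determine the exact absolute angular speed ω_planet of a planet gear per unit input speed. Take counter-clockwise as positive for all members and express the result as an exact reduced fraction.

-19/12

N_ring = 38 + 2·12 = 62
38(ω_s−ω_c) = −62(ω_r−ω_c),  ω_r=0, ω_s=1
38(1−ω_c) = −62(0−ω_c)  ⇒  100ω_c = 38  ⇒  ω_c = 19/50
sun–planet: 38·(1−19/50) = −12·(ω_p−ω_c)  ⇒  ω_p−ω_c = −(38/12)·(31/50) = -589/300
ω_p = 19/50 − 589/300 = -19/12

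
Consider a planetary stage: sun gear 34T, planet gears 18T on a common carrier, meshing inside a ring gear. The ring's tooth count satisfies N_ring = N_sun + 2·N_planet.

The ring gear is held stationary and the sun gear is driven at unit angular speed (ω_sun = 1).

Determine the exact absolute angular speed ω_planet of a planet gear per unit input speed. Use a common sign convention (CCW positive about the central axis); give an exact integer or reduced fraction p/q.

-17/18

N_ring = 34 + 2·18 = 70
34(ω_s−ω_c) = −70(ω_r−ω_c),  ω_r=0, ω_s=1
34(1−ω_c) = −70(0−ω_c)  ⇒  104ω_c = 34  ⇒  ω_c = 17/52
sun–planet: 34·(1−17/52) = −18·(ω_p−ω_c)  ⇒  ω_p−ω_c = −(34/18)·(35/52) = -595/468
ω_p = 17/52 − 595/468 = -17/18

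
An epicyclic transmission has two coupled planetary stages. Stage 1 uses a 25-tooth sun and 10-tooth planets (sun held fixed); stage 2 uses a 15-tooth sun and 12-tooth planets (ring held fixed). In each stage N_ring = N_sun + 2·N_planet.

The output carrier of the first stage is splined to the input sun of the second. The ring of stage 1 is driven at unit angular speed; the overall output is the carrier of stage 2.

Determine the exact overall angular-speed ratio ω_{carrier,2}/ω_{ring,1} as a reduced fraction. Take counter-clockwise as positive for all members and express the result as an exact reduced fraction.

Stage 1: N_ring = 25 + 2·10 = 45
Stage 1: 25(ω_s−ω_c) = −45(ω_r−ω_c),  ω_s=0, ω_r=1
Stage 1: 25(0−ω_c) = −45(1−ω_c)  ⇒  70ω_c = 45  ⇒  ω_c = 9/14
  ⇒ ω_c¹/ω_r¹ = 9/14
Stage 2: N_ring = 15 + 2·12 = 39
Stage 2: 15(ω_s−ω_c) = −39(ω_r−ω_c),  ω_r=0, ω_s=1
Stage 2: 15(1−ω_c) = −39(0−ω_c)  ⇒  54ω_c = 15  ⇒  ω_c = 5/18
  ⇒ ω_c²/ω_s² = 5/18
Coupling ω_s² = ω_c¹ ⇒ overall = 9/14 × 5/18 = 5/28

5/28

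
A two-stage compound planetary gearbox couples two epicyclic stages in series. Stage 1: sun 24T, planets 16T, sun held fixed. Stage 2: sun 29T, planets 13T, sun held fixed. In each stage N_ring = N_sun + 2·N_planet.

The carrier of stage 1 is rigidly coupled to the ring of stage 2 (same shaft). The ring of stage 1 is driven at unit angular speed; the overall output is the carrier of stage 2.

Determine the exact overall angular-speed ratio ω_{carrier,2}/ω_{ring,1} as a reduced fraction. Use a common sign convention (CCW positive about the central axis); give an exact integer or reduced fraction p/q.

11/24

Stage 1: N_ring = 24 + 2·16 = 56
Stage 1: 24(ω_s−ω_c) = −56(ω_r−ω_c),  ω_s=0, ω_r=1
Stage 1: 24(0−ω_c) = −56(1−ω_c)  ⇒  80ω_c = 56  ⇒  ω_c = 7/10
  ⇒ ω_c¹/ω_r¹ = 7/10
Stage 2: N_ring = 29 + 2·13 = 55
Stage 2: 29(ω_s−ω_c) = −55(ω_r−ω_c),  ω_s=0, ω_r=1
Stage 2: 29(0−ω_c) = −55(1−ω_c)  ⇒  84ω_c = 55  ⇒  ω_c = 55/84
  ⇒ ω_c²/ω_r² = 55/84
Coupling ω_r² = ω_c¹ ⇒ overall = 7/10 × 55/84 = 11/24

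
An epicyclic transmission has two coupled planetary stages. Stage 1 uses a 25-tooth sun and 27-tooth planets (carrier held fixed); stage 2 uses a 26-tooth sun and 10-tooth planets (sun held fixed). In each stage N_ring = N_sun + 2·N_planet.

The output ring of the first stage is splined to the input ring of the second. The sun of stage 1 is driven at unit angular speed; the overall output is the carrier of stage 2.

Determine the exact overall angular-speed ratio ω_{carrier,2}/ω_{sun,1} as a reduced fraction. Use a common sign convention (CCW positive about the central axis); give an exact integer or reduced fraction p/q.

Stage 1: N_ring = 25 + 2·27 = 79
Stage 1: 25(ω_s−ω_c) = −79(ω_r−ω_c),  ω_c=0, ω_s=1
Stage 1: ω_r = 0 − (25/79)(1−0) = -25/79
  ⇒ ω_r¹/ω_s¹ = -25/79
Stage 2: N_ring = 26 + 2·10 = 46
Stage 2: 26(ω_s−ω_c) = −46(ω_r−ω_c),  ω_s=0, ω_r=1
Stage 2: 26(0−ω_c) = −46(1−ω_c)  ⇒  72ω_c = 46  ⇒  ω_c = 23/36
  ⇒ ω_c²/ω_r² = 23/36
Coupling ω_r² = ω_r¹ ⇒ overall = -25/79 × 23/36 = -575/2844

-575/2844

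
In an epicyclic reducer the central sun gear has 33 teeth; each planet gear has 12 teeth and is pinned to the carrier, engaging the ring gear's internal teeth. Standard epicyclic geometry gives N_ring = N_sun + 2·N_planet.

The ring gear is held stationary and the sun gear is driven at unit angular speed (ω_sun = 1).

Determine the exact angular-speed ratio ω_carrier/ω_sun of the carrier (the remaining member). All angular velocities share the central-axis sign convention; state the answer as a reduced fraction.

N_ring = 33 + 2·12 = 57
33(ω_s−ω_c) = −57(ω_r−ω_c),  ω_r=0, ω_s=1
33(1−ω_c) = −57(0−ω_c)  ⇒  90ω_c = 33  ⇒  ω_c = 11/30
ω_c/ω_s = 11/30

11/30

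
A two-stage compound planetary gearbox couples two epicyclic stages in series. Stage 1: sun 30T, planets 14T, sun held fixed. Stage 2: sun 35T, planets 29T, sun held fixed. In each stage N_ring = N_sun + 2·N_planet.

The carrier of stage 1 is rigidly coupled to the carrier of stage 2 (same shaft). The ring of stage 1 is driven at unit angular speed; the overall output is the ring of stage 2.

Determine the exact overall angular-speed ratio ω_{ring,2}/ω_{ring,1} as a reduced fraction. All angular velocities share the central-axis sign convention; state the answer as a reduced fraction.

928/1023

Stage 1: N_ring = 30 + 2·14 = 58
Stage 1: 30(ω_s−ω_c) = −58(ω_r−ω_c),  ω_s=0, ω_r=1
Stage 1: 30(0−ω_c) = −58(1−ω_c)  ⇒  88ω_c = 58  ⇒  ω_c = 29/44
  ⇒ ω_c¹/ω_r¹ = 29/44
Stage 2: N_ring = 35 + 2·29 = 93
Stage 2: 35(ω_s−ω_c) = −93(ω_r−ω_c),  ω_s=0, ω_c=1
Stage 2: ω_r = 1 − (35/93)(0−1) = 128/93
  ⇒ ω_r²/ω_c² = 128/93
Coupling ω_c² = ω_c¹ ⇒ overall = 29/44 × 128/93 = 928/1023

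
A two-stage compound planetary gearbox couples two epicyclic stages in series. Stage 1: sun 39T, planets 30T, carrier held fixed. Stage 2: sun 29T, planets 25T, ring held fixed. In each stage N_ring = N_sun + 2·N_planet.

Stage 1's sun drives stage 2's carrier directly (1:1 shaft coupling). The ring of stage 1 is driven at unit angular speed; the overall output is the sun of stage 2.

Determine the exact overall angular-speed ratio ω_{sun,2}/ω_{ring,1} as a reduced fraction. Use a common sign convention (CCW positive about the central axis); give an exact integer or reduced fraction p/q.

Stage 1: N_ring = 39 + 2·30 = 99
Stage 1: 39(ω_s−ω_c) = −99(ω_r−ω_c),  ω_c=0, ω_r=1
Stage 1: ω_s = 0 − (99/39)(1−0) = -33/13
  ⇒ ω_s¹/ω_r¹ = -33/13
Stage 2: N_ring = 29 + 2·25 = 79
Stage 2: 29(ω_s−ω_c) = −79(ω_r−ω_c),  ω_r=0, ω_c=1
Stage 2: ω_s = 1 − (79/29)(0−1) = 108/29
  ⇒ ω_s²/ω_c² = 108/29
Coupling ω_c² = ω_s¹ ⇒ overall = -33/13 × 108/29 = -3564/377

-3564/377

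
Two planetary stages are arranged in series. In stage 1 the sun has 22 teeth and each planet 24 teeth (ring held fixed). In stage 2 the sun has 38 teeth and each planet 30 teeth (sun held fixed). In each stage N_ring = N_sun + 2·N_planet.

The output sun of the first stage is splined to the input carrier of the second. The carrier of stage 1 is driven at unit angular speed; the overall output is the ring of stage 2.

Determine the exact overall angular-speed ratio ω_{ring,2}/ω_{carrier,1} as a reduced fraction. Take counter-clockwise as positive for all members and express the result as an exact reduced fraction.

3128/539

Stage 1: N_ring = 22 + 2·24 = 70
Stage 1: 22(ω_s−ω_c) = −70(ω_r−ω_c),  ω_r=0, ω_c=1
Stage 1: ω_s = 1 − (70/22)(0−1) = 46/11
  ⇒ ω_s¹/ω_c¹ = 46/11
Stage 2: N_ring = 38 + 2·30 = 98
Stage 2: 38(ω_s−ω_c) = −98(ω_r−ω_c),  ω_s=0, ω_c=1
Stage 2: ω_r = 1 − (38/98)(0−1) = 68/49
  ⇒ ω_r²/ω_c² = 68/49
Coupling ω_c² = ω_s¹ ⇒ overall = 46/11 × 68/49 = 3128/539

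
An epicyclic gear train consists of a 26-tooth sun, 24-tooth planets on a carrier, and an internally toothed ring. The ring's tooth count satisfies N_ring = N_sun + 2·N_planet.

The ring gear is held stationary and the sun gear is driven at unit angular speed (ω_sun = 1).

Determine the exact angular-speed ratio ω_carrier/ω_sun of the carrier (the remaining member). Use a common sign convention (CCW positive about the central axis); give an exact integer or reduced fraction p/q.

13/50

N_ring = 26 + 2·24 = 74
26(ω_s−ω_c) = −74(ω_r−ω_c),  ω_r=0, ω_s=1
26(1−ω_c) = −74(0−ω_c)  ⇒  100ω_c = 26  ⇒  ω_c = 13/50
ω_c/ω_s = 13/50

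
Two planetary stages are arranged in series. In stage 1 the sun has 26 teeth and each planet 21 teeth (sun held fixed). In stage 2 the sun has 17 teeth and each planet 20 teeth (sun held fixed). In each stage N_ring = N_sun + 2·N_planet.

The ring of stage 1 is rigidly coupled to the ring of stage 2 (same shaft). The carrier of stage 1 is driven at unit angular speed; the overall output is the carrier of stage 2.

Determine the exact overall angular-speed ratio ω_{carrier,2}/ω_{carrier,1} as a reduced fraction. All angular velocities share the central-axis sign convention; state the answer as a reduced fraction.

2679/2516

Stage 1: N_ring = 26 + 2·21 = 68
Stage 1: 26(ω_s−ω_c) = −68(ω_r−ω_c),  ω_s=0, ω_c=1
Stage 1: ω_r = 1 − (26/68)(0−1) = 47/34
  ⇒ ω_r¹/ω_c¹ = 47/34
Stage 2: N_ring = 17 + 2·20 = 57
Stage 2: 17(ω_s−ω_c) = −57(ω_r−ω_c),  ω_s=0, ω_r=1
Stage 2: 17(0−ω_c) = −57(1−ω_c)  ⇒  74ω_c = 57  ⇒  ω_c = 57/74
  ⇒ ω_c²/ω_r² = 57/74
Coupling ω_r² = ω_r¹ ⇒ overall = 47/34 × 57/74 = 2679/2516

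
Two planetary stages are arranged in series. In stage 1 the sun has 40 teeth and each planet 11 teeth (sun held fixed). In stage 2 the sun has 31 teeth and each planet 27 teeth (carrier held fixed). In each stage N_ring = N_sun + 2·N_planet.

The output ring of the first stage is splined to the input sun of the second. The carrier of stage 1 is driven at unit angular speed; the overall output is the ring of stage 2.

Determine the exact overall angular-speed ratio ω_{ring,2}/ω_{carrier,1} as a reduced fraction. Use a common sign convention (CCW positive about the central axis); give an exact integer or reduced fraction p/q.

-3/5

Stage 1: N_ring = 40 + 2·11 = 62
Stage 1: 40(ω_s−ω_c) = −62(ω_r−ω_c),  ω_s=0, ω_c=1
Stage 1: ω_r = 1 − (40/62)(0−1) = 51/31
  ⇒ ω_r¹/ω_c¹ = 51/31
Stage 2: N_ring = 31 + 2·27 = 85
Stage 2: 31(ω_s−ω_c) = −85(ω_r−ω_c),  ω_c=0, ω_s=1
Stage 2: ω_r = 0 − (31/85)(1−0) = -31/85
  ⇒ ω_r²/ω_s² = -31/85
Coupling ω_s² = ω_r¹ ⇒ overall = 51/31 × -31/85 = -3/5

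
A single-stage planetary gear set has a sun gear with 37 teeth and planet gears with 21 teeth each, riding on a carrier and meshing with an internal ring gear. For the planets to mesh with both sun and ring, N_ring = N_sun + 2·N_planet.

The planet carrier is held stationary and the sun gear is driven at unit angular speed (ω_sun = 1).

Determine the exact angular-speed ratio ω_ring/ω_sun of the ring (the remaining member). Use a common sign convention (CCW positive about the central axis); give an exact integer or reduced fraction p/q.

-37/79

N_ring = 37 + 2·21 = 79
37(ω_s−ω_c) = −79(ω_r−ω_c),  ω_c=0, ω_s=1
ω_r = 0 − (37/79)(1−0) = -37/79
ω_r/ω_s = -37/79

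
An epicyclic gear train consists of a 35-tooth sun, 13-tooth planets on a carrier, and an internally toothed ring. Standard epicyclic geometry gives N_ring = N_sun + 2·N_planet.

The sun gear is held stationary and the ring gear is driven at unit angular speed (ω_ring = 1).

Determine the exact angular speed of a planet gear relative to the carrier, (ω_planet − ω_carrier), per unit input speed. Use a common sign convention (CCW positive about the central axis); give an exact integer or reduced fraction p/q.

2135/1248

N_ring = 35 + 2·13 = 61
35(ω_s−ω_c) = −61(ω_r−ω_c),  ω_s=0, ω_r=1
35(0−ω_c) = −61(1−ω_c)  ⇒  96ω_c = 61  ⇒  ω_c = 61/96
sun–planet: 35·(0−61/96) = −13·(ω_p−ω_c)  ⇒  ω_p−ω_c = −(35/13)·(-61/96) = 2135/1248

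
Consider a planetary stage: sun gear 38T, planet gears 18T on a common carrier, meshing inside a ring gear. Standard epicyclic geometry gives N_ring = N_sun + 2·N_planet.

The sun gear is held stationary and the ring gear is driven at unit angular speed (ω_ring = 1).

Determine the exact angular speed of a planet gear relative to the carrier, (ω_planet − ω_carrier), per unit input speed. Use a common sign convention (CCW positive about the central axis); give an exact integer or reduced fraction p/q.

703/504

N_ring = 38 + 2·18 = 74
38(ω_s−ω_c) = −74(ω_r−ω_c),  ω_s=0, ω_r=1
38(0−ω_c) = −74(1−ω_c)  ⇒  112ω_c = 74  ⇒  ω_c = 37/56
sun–planet: 38·(0−37/56) = −18·(ω_p−ω_c)  ⇒  ω_p−ω_c = −(38/18)·(-37/56) = 703/504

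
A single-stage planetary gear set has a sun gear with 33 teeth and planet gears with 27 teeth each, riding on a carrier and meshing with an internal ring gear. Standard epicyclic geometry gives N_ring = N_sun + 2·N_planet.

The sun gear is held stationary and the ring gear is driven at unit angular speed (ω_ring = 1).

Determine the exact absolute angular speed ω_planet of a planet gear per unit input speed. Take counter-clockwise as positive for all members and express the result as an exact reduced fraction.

29/18

N_ring = 33 + 2·27 = 87
33(ω_s−ω_c) = −87(ω_r−ω_c),  ω_s=0, ω_r=1
33(0−ω_c) = −87(1−ω_c)  ⇒  120ω_c = 87  ⇒  ω_c = 29/40
sun–planet: 33·(0−29/40) = −27·(ω_p−ω_c)  ⇒  ω_p−ω_c = −(33/27)·(-29/40) = 319/360
ω_p = 29/40 + 319/360 = 29/18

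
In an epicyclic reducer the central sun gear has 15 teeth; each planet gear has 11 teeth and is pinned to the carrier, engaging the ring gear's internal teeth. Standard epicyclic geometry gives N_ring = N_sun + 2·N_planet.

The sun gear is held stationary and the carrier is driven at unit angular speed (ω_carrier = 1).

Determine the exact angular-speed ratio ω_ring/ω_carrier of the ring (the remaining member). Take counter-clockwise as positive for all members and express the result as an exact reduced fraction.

N_ring = 15 + 2·11 = 37
15(ω_s−ω_c) = −37(ω_r−ω_c),  ω_s=0, ω_c=1
ω_r = 1 − (15/37)(0−1) = 52/37
ω_r/ω_c = 52/37

52/37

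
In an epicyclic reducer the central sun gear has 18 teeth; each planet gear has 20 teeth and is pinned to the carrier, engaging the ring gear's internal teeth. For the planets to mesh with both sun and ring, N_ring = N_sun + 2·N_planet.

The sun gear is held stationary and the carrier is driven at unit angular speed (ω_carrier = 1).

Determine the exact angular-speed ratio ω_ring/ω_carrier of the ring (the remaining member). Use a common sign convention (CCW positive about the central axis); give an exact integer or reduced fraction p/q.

38/29

N_ring = 18 + 2·20 = 58
18(ω_s−ω_c) = −58(ω_r−ω_c),  ω_s=0, ω_c=1
ω_r = 1 − (18/58)(0−1) = 38/29
ω_r/ω_c = 38/29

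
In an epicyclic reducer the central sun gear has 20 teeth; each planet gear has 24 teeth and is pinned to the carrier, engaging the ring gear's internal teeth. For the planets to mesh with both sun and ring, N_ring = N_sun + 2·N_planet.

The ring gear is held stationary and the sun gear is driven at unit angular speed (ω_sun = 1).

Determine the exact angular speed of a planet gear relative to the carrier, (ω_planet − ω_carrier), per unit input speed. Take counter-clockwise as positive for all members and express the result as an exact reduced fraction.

N_ring = 20 + 2·24 = 68
20(ω_s−ω_c) = −68(ω_r−ω_c),  ω_r=0, ω_s=1
20(1−ω_c) = −68(0−ω_c)  ⇒  88ω_c = 20  ⇒  ω_c = 5/22
sun–planet: 20·(1−5/22) = −24·(ω_p−ω_c)  ⇒  ω_p−ω_c = −(20/24)·(17/22) = -85/132

-85/132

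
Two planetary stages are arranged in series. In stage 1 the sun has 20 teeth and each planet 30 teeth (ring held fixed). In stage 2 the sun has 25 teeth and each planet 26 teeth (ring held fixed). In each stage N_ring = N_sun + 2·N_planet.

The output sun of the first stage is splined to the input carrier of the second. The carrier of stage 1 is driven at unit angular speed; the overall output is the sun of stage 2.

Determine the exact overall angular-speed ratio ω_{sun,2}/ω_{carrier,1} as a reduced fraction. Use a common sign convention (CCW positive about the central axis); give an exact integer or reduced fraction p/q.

102/5

Stage 1: N_ring = 20 + 2·30 = 80
Stage 1: 20(ω_s−ω_c) = −80(ω_r−ω_c),  ω_r=0, ω_c=1
Stage 1: ω_s = 1 − (80/20)(0−1) = 5
  ⇒ ω_s¹/ω_c¹ = 5
Stage 2: N_ring = 25 + 2·26 = 77
Stage 2: 25(ω_s−ω_c) = −77(ω_r−ω_c),  ω_r=0, ω_c=1
Stage 2: ω_s = 1 − (77/25)(0−1) = 102/25
  ⇒ ω_s²/ω_c² = 102/25
Coupling ω_c² = ω_s¹ ⇒ overall = 5 × 102/25 = 102/5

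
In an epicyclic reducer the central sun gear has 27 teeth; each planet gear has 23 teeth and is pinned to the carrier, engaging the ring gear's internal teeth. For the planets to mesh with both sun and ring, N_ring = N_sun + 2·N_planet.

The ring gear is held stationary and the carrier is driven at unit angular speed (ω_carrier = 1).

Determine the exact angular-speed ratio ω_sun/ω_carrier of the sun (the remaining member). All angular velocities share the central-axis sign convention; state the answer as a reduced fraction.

100/27

N_ring = 27 + 2·23 = 73
27(ω_s−ω_c) = −73(ω_r−ω_c),  ω_r=0, ω_c=1
ω_s = 1 − (73/27)(0−1) = 100/27
ω_s/ω_c = 100/27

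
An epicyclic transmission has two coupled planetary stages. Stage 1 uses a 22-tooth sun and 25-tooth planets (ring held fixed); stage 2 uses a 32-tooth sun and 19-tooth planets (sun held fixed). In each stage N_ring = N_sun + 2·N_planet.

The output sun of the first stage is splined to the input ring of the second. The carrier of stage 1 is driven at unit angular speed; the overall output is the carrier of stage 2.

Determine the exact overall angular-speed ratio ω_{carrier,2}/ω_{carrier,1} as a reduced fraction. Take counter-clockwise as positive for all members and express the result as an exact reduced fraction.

1645/561

Stage 1: N_ring = 22 + 2·25 = 72
Stage 1: 22(ω_s−ω_c) = −72(ω_r−ω_c),  ω_r=0, ω_c=1
Stage 1: ω_s = 1 − (72/22)(0−1) = 47/11
  ⇒ ω_s¹/ω_c¹ = 47/11
Stage 2: N_ring = 32 + 2·19 = 70
Stage 2: 32(ω_s−ω_c) = −70(ω_r−ω_c),  ω_s=0, ω_r=1
Stage 2: 32(0−ω_c) = −70(1−ω_c)  ⇒  102ω_c = 70  ⇒  ω_c = 35/51
  ⇒ ω_c²/ω_r² = 35/51
Coupling ω_r² = ω_s¹ ⇒ overall = 47/11 × 35/51 = 1645/561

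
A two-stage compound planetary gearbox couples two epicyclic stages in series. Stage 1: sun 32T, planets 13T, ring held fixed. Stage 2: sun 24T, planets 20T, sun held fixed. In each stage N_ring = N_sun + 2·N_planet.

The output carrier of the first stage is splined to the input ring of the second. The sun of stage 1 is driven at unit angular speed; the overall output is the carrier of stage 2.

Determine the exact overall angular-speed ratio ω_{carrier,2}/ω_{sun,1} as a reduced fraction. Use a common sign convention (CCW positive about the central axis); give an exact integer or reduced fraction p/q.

128/495

Stage 1: N_ring = 32 + 2·13 = 58
Stage 1: 32(ω_s−ω_c) = −58(ω_r−ω_c),  ω_r=0, ω_s=1
Stage 1: 32(1−ω_c) = −58(0−ω_c)  ⇒  90ω_c = 32  ⇒  ω_c = 16/45
  ⇒ ω_c¹/ω_s¹ = 16/45
Stage 2: N_ring = 24 + 2·20 = 64
Stage 2: 24(ω_s−ω_c) = −64(ω_r−ω_c),  ω_s=0, ω_r=1
Stage 2: 24(0−ω_c) = −64(1−ω_c)  ⇒  88ω_c = 64  ⇒  ω_c = 8/11
  ⇒ ω_c²/ω_r² = 8/11
Coupling ω_r² = ω_c¹ ⇒ overall = 16/45 × 8/11 = 128/495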